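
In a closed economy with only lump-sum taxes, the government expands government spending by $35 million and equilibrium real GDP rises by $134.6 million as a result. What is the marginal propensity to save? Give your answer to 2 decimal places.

0.26

Implied spending multiplier k = ΔY/ΔG = 134.6/35 ≈ 3.8457.
Since k = 1/(1 − MPC), MPC = 1 − 1/k = 1 − ΔG/ΔY = 1 − 35/134.6 ≈ 0.74.
MPS = 1 − MPC = 0.26.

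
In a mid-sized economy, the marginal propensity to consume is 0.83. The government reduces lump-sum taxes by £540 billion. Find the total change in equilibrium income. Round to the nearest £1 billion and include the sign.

+£2,636 billion

A lump-sum tax change of −£540 billion shifts disposable income by +£540 billion; first-round consumption changes by −c × ΔT = −0.83 × (−£540 billion) = +£448.2 billion.
Expenditure multiplier = 1/(1 − MPC) = 1/(1 − 0.83) = 1/0.17 ≈ 5.882.
The tax multiplier is −c × k ≈ −4.882, so ΔY = k × (−c·ΔT) = (+£448.2 billion) / 0.17 ≈ +£2,636 billion.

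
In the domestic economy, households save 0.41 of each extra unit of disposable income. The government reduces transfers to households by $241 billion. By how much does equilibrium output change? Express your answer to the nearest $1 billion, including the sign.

−$347 billion

MPC = 1 − MPS = 1 − 0.41 = 0.59.
The transfer change shifts disposable income by −$241 billion, so first-round consumption changes by c·ΔTR = 0.59 × (−$241 billion) = −$142.19 billion.
Expenditure multiplier = 1/(1 − MPC) = 1/(1 − 0.59) = 1/0.41 ≈ 2.439.
The transfer multiplier is c × k ≈ 1.439, so ΔY = k × (c·ΔTR) = (−$142.19 billion) / 0.41 ≈ −$347 billion.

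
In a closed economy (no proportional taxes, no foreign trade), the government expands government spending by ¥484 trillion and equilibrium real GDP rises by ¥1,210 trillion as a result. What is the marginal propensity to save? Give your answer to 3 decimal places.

0.400

Implied spending multiplier k = ΔY/ΔG = 1,210/484 = 2.5.
Since k = 1/(1 − MPC), MPC = 1 − 1/k = 1 − ΔG/ΔY = 1 − 484/1,210 = 0.600.
MPS = 1 − MPC = 0.400.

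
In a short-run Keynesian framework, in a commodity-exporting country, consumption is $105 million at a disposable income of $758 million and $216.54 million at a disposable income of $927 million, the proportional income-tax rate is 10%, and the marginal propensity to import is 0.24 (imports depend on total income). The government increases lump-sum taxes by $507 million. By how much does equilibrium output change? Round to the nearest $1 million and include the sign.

−$518 million

MPC = ΔC/ΔYd = (216.54 − 105)/(927 − 758) = 111.54/169 = 0.66.
A lump-sum tax change of +$507 million shifts disposable income by −$507 million; first-round consumption changes by −c × ΔT = −0.66 × (+$507 million) = −$334.62 million.
Expenditure multiplier = 1/(1 − c(1−t) + m) = 1/(1 − 0.66×0.9 + 0.24) = 1/0.646 ≈ 1.548.
The tax multiplier is −c × k ≈ −1.022, so ΔY = k × (−c·ΔT) = (−$334.62 million) / 0.646 ≈ −$518 million.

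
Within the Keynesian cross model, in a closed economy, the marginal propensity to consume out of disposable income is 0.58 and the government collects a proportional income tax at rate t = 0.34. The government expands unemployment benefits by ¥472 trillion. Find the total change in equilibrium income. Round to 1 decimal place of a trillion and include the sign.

+¥443.6 trillion

The transfer change shifts disposable income by +¥472 trillion, so first-round consumption changes by c·ΔTR = 0.58 × (+¥472 trillion) = +¥273.76 trillion.
Expenditure multiplier = 1/(1 − c(1−t)) = 1/(1 − 0.58×0.66) = 1/0.6172 ≈ 1.62.
The transfer multiplier is c × k ≈ 0.94, so ΔY = k × (c·ΔTR) = (+¥273.76 trillion) / 0.6172 ≈ +¥443.6 trillion.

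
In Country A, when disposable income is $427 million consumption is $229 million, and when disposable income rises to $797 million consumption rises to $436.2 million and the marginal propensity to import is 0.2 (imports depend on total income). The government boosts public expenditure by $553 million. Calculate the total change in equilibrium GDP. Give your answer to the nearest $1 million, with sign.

MPC = ΔC/ΔYd = (436.2 − 229)/(797 − 427) = 207.2/370 = 0.56.
Government-spending multiplier = 1/(1 − c + m) = 1/(1 − 0.56 + 0.2) = 1/0.64 ≈ 1.563.
ΔY = k × ΔG = (+$553 million) / 0.64 ≈ +$864 million.

+$864 million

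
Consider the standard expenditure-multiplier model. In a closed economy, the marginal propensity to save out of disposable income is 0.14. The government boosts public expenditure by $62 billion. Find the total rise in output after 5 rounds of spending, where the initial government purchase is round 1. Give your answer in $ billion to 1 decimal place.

MPC = 1 − MPS = 1 − 0.14 = 0.86.
Round 1 adds ΔG = $62 billion; each later round is MPC = 0.86 times the previous.
After 5 rounds: 62 + 53.32 + 45.8552 + 39.435472 + 33.91450592 = ΔG·(1 − c^5)/(1 − c) = 62 × (1 − 0.4704270176)/0.14 ≈ $234.5 billion.

$234.5 billion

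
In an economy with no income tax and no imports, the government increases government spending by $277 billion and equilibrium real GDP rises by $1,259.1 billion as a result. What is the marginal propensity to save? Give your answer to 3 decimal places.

Implied spending multiplier k = ΔY/ΔG = 1,259.1/277 ≈ 4.5455.
Since k = 1/(1 − MPC), MPC = 1 − 1/k = 1 − ΔG/ΔY = 1 − 277/1,259.1 ≈ 0.780.
MPS = 1 − MPC = 0.220.

0.220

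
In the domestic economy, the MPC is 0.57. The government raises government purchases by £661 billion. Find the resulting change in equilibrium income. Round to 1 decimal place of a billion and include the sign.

Government-spending multiplier = 1/(1 − MPC) = 1/(1 − 0.57) = 1/0.43 ≈ 2.326.
ΔY = k × ΔG = (+£661 billion) / 0.43 ≈ +£1,537.2 billion.

+£1,537.2 billion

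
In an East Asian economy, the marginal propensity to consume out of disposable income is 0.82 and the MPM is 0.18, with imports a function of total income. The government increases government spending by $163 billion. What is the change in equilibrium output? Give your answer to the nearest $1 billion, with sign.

+$453 billion

Spending multiplier = 1/(1 − c + m) = 1/(1 − 0.82 + 0.18) = 1/0.36 ≈ 2.778.
ΔY = k × ΔG = (+$163 billion) / 0.36 ≈ +$453 billion.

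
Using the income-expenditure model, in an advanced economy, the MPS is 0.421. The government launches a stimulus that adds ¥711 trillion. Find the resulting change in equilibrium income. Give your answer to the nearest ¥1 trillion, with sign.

+¥1,689 trillion

MPC = 1 − MPS = 1 − 0.421 = 0.579.
Spending multiplier = 1/(1 − MPC) = 1/(1 − 0.579) = 1/0.421 ≈ 2.375.
ΔY = k × ΔG = (+¥711 trillion) / 0.421 ≈ +¥1,689 trillion.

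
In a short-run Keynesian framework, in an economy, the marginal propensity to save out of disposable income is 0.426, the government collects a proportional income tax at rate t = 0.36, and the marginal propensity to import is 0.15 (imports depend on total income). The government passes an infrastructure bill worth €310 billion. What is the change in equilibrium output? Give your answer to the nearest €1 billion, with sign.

MPC = 1 − MPS = 1 − 0.426 = 0.574.
Government-spending multiplier = 1/(1 − c(1−t) + m) = 1/(1 − 0.574×0.64 + 0.15) = 1/0.78264 ≈ 1.278.
ΔY = k × ΔG = (+€310 billion) / 0.78264 ≈ +€396 billion.

+€396 billion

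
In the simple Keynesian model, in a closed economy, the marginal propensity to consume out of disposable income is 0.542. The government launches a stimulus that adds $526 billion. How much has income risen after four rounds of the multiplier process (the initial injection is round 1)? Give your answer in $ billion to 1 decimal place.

Round 1 adds ΔG = $526 billion; each later round is MPC = 0.542 times the previous.
After 4 rounds: 526 + 285.092 + 154.519864 + 83.749766288 = ΔG·(1 − c^4)/(1 − c) = 526 × (1 − 0.086297287696)/0.458 ≈ $1,049.4 billion.

$1,049.4 billion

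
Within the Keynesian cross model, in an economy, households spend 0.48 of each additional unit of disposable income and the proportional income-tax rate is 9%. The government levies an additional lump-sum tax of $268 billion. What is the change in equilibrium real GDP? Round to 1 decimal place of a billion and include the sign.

−$228.4 billion

A lump-sum tax change of +$268 billion shifts disposable income by −$268 billion; first-round consumption changes by −c × ΔT = −0.48 × (+$268 billion) = −$128.64 billion.
Expenditure multiplier = 1/(1 − c(1−t)) = 1/(1 − 0.48×0.91) = 1/0.5632 ≈ 1.776.
The tax multiplier is −c × k ≈ −0.852, so ΔY = k × (−c·ΔT) = (−$128.64 billion) / 0.5632 ≈ −$228.4 billion.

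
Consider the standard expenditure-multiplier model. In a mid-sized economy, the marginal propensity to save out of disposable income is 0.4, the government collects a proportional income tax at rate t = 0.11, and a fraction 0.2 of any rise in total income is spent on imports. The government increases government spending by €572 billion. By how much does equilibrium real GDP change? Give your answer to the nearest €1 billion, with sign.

MPC = 1 − MPS = 1 − 0.4 = 0.6.
Expenditure multiplier = 1/(1 − c(1−t) + m) = 1/(1 − 0.6×0.89 + 0.2) = 1/0.666 ≈ 1.502.
ΔY = k × ΔG = (+€572 billion) / 0.666 ≈ +€859 billion.

+€859 billion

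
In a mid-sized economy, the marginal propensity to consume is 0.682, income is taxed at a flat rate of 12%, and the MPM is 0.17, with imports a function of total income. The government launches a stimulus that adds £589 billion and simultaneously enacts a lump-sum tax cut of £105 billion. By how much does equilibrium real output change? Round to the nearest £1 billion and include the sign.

Expenditure multiplier = 1/(1 − c(1−t) + m) = 1/(1 − 0.682×0.88 + 0.17) = 1/0.56984 ≈ 1.755.
ΔG contributes k·ΔG = (+£589 billion) / 0.56984 ≈ +£1,033.6 billion.
ΔT of −£105 billion changes first-round spending by −c·ΔT = +£71.61 billion, contributing k·(−c·ΔT) = (+£71.61 billion) / 0.56984 ≈ +£125.7 billion.
Net ΔY = k(ΔG − c·ΔT) = (+£660.61 billion) / 0.56984 ≈ +£1,159 billion.

+£1,159 billion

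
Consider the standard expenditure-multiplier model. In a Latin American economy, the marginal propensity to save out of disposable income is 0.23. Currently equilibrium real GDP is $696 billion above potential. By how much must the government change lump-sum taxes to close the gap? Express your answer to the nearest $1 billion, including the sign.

MPC = 1 − MPS = 1 − 0.23 = 0.77.
Spending multiplier = 1/(1 − MPC) = 1/(1 − 0.77) = 1/0.23 ≈ 4.348.
Tax multiplier = −c·k = −0.77/0.23 ≈ −3.348. Need ΔY = −$696 billion, so ΔT = ΔY/(−c·k) = −(−$696 billion) × 0.23 / 0.77 ≈ +$208 billion.
The government should raise lump-sum taxes by $208 billion.

+$208 billion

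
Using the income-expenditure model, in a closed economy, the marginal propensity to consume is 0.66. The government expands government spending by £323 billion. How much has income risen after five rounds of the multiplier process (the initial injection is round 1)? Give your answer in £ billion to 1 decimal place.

£831.0 billion

Round 1 adds ΔG = £323 billion; each later round is MPC = 0.66 times the previous.
After 5 rounds: 323 + 213.18 + 140.6988 + 92.861208 + 61.28839728 = ΔG·(1 − c^5)/(1 − c) = 323 × (1 − 0.1252332576)/0.34 ≈ £831 billion.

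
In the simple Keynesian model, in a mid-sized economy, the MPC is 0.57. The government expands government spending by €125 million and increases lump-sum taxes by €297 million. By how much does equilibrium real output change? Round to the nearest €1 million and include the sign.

Expenditure multiplier = 1/(1 − MPC) = 1/(1 − 0.57) = 1/0.43 ≈ 2.326.
ΔG contributes k·ΔG = (+€125 million) / 0.43 ≈ +€290.7 million.
ΔT of +€297 million changes first-round spending by −c·ΔT = −€169.29 million, contributing k·(−c·ΔT) = (−€169.29 million) / 0.43 ≈ −€393.7 million.
Net ΔY = k(ΔG − c·ΔT) = (−€44.29 million) / 0.43 = −€103 million.

−€103 million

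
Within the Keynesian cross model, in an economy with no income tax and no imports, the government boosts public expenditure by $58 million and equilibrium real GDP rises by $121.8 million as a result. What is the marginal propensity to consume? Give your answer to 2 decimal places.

0.52

Implied spending multiplier k = ΔY/ΔG = 121.8/58 = 2.1.
Since k = 1/(1 − MPC), MPC = 1 − 1/k = 1 − ΔG/ΔY = 1 − 58/121.8 ≈ 0.52.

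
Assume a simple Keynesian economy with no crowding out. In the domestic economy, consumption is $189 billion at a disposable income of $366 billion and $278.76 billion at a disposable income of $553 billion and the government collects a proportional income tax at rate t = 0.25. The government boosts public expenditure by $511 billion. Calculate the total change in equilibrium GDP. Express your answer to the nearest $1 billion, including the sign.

MPC = ΔC/ΔYd = (278.76 − 189)/(553 − 366) = 89.76/187 = 0.48.
Government-spending multiplier = 1/(1 − c(1−t)) = 1/(1 − 0.48×0.75) = 1/0.64 ≈ 1.563.
ΔY = k × ΔG = (+$511 billion) / 0.64 ≈ +$798 billion.

+$798 billion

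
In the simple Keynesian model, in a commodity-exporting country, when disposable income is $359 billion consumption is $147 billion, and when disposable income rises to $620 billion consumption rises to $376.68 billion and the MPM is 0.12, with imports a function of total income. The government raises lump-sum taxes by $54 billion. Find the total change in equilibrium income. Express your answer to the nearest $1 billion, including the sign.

MPC = ΔC/ΔYd = (376.68 − 147)/(620 − 359) = 229.68/261 = 0.88.
A lump-sum tax change of +$54 billion shifts disposable income by −$54 billion; first-round consumption changes by −c × ΔT = −0.88 × (+$54 billion) = −$47.52 billion.
Expenditure multiplier = 1/(1 − c + m) = 1/(1 − 0.88 + 0.12) = 1/0.24 ≈ 4.167.
The tax multiplier is −c × k ≈ −3.667, so ΔY = k × (−c·ΔT) = (−$47.52 billion) / 0.24 = −$198 billion.

−$198 billion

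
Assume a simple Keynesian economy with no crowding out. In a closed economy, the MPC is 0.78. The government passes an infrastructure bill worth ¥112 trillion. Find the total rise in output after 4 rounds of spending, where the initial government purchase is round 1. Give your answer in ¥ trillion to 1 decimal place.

Round 1 adds ΔG = ¥112 trillion; each later round is MPC = 0.78 times the previous.
After 4 rounds: 112 + 87.36 + 68.1408 + 53.149824 = ΔG·(1 − c^4)/(1 − c) = 112 × (1 − 0.37015056)/0.22 ≈ ¥320.7 trillion.

¥320.7 trillion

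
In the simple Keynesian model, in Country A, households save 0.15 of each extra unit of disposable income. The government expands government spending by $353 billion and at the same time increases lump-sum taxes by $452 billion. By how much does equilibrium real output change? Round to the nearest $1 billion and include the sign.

−$208 billion

MPC = 1 − MPS = 1 − 0.15 = 0.85.
Expenditure multiplier = 1/(1 − MPC) = 1/(1 − 0.85) = 1/0.15 ≈ 6.667.
ΔG contributes k·ΔG = (+$353 billion) / 0.15 ≈ +$2,353.3 billion.
ΔT of +$452 billion changes first-round spending by −c·ΔT = −$384.2 billion, contributing k·(−c·ΔT) = (−$384.2 billion) / 0.15 ≈ −$2,561.3 billion.
Net ΔY = k(ΔG − c·ΔT) = (−$31.2 billion) / 0.15 = −$208 billion.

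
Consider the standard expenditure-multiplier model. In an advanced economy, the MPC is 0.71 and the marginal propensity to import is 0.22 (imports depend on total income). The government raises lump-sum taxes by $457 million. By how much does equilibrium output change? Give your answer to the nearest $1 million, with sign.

A lump-sum tax change of +$457 million shifts disposable income by −$457 million; first-round consumption changes by −c × ΔT = −0.71 × (+$457 million) = −$324.47 million.
Expenditure multiplier = 1/(1 − c + m) = 1/(1 − 0.71 + 0.22) = 1/0.51 ≈ 1.961.
The tax multiplier is −c × k ≈ −1.392, so ΔY = k × (−c·ΔT) = (−$324.47 million) / 0.51 ≈ −$636 million.

−$636 million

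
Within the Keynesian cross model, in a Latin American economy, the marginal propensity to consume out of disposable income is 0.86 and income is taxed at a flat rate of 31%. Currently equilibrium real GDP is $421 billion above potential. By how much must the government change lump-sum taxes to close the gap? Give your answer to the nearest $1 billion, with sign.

Spending multiplier = 1/(1 − c(1−t)) = 1/(1 − 0.86×0.69) = 1/0.4066 ≈ 2.459.
Tax multiplier = −c·k = −0.86/0.4066 ≈ −2.115. Need ΔY = −$421 billion, so ΔT = ΔY/(−c·k) = −(−$421 billion) × 0.4066 / 0.86 ≈ +$199 billion.
The government should raise lump-sum taxes by $199 billion.

+$199 billion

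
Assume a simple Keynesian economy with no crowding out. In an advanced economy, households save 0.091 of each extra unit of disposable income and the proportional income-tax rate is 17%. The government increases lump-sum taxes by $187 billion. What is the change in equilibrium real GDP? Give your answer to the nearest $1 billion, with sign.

MPC = 1 − MPS = 1 − 0.091 = 0.909.
A lump-sum tax change of +$187 billion shifts disposable income by −$187 billion; first-round consumption changes by −c × ΔT = −0.909 × (+$187 billion) = −$169.983 billion.
Expenditure multiplier = 1/(1 − c(1−t)) = 1/(1 − 0.909×0.83) = 1/0.24553 ≈ 4.073.
The tax multiplier is −c × k ≈ −3.702, so ΔY = k × (−c·ΔT) = (−$169.983 billion) / 0.24553 ≈ −$692 billion.

−$692 billion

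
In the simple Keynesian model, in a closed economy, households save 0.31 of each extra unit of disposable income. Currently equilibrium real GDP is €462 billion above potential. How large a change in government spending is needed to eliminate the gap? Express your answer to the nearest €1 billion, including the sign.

MPC = 1 − MPS = 1 − 0.31 = 0.69.
Spending multiplier = 1/(1 − MPC) = 1/(1 − 0.69) = 1/0.31 ≈ 3.226.
Need ΔY = −€462 billion, so ΔG = ΔY/k = (−€462 billion) × 0.31 ≈ −€143 billion.
The government should cut government spending by €143 billion.

−€143 billion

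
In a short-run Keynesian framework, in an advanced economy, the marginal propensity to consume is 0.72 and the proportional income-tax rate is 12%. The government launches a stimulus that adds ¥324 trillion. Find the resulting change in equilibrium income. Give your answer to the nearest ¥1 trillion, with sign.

Spending multiplier = 1/(1 − c(1−t)) = 1/(1 − 0.72×0.88) = 1/0.3664 ≈ 2.729.
ΔY = k × ΔG = (+¥324 trillion) / 0.3664 ≈ +¥884 trillion.

+¥884 trillion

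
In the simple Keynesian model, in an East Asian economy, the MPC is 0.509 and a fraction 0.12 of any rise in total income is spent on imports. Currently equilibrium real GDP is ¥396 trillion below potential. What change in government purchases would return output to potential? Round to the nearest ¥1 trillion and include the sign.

Spending multiplier = 1/(1 − c + m) = 1/(1 − 0.509 + 0.12) = 1/0.611 ≈ 1.637.
Need ΔY = +¥396 trillion, so ΔG = ΔY/k = (+¥396 trillion) × 0.611 ≈ +¥242 trillion.
The government should increase government purchases by ¥242 trillion.

+¥242 trillion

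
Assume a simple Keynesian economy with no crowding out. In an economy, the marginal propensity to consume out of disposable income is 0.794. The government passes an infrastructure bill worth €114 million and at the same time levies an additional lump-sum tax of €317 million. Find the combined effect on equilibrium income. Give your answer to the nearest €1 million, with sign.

−€668 million

Expenditure multiplier = 1/(1 − MPC) = 1/(1 − 0.794) = 1/0.206 ≈ 4.854.
ΔG contributes k·ΔG = (+€114 million) / 0.206 ≈ +€553.4 million.
ΔT of +€317 million changes first-round spending by −c·ΔT = −€251.698 million, contributing k·(−c·ΔT) = (−€251.698 million) / 0.206 ≈ −€1,221.8 million.
Net ΔY = k(ΔG − c·ΔT) = (−€137.698 million) / 0.206 ≈ −€668 million.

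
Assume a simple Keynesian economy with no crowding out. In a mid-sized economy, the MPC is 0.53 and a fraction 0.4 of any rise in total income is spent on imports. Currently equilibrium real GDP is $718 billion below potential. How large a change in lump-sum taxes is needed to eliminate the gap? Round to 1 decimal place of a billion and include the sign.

−$1,178.6 billion

Spending multiplier = 1/(1 − c + m) = 1/(1 − 0.53 + 0.4) = 1/0.87 ≈ 1.149.
Tax multiplier = −c·k = −0.53/0.87 ≈ −0.609. Need ΔY = +$718 billion, so ΔT = ΔY/(−c·k) = −(+$718 billion) × 0.87 / 0.53 ≈ −$1,178.6 billion.
The government should cut lump-sum taxes by $1,178.6 billion.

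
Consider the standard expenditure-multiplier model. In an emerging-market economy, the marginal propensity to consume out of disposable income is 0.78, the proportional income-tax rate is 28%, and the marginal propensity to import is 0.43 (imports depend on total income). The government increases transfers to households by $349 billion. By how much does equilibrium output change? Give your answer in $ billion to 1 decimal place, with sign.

+$313.5 billion

The transfer change shifts disposable income by +$349 billion, so first-round consumption changes by c·ΔTR = 0.78 × (+$349 billion) = +$272.22 billion.
Expenditure multiplier = 1/(1 − c(1−t) + m) = 1/(1 − 0.78×0.72 + 0.43) = 1/0.8684 ≈ 1.152.
The transfer multiplier is c × k ≈ 0.898, so ΔY = k × (c·ΔTR) = (+$272.22 billion) / 0.8684 ≈ +$313.5 billion.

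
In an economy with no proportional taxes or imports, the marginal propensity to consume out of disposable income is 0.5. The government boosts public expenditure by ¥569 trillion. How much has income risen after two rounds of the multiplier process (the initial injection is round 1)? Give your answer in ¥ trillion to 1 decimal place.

Round 1 adds ΔG = ¥569 trillion; each later round is MPC = 0.5 times the previous.
After 2 rounds: 569 + 284.5 = ΔG·(1 − c^2)/(1 − c) = 569 × (1 − 0.25)/0.5 = ¥853.5 trillion.

¥853.5 trillion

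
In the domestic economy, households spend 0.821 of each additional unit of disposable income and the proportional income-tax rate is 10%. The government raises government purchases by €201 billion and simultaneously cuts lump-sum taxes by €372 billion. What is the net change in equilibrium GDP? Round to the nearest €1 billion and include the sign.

Expenditure multiplier = 1/(1 − c(1−t)) = 1/(1 − 0.821×0.9) = 1/0.2611 ≈ 3.83.
ΔG contributes k·ΔG = (+€201 billion) / 0.2611 ≈ +€769.8 billion.
ΔT of −€372 billion changes first-round spending by −c·ΔT = +€305.412 billion, contributing k·(−c·ΔT) = (+€305.412 billion) / 0.2611 ≈ +€1,169.7 billion.
Net ΔY = k(ΔG − c·ΔT) = (+€506.412 billion) / 0.2611 ≈ +€1,940 billion.

+€1,940 billion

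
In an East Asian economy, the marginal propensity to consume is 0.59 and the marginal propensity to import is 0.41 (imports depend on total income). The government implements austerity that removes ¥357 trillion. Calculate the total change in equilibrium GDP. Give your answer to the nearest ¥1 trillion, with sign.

Government-spending multiplier = 1/(1 − c + m) = 1/(1 − 0.59 + 0.41) = 1/0.82 ≈ 1.22.
ΔY = k × ΔG = (−¥357 trillion) / 0.82 ≈ −¥435 trillion.

−¥435 trillion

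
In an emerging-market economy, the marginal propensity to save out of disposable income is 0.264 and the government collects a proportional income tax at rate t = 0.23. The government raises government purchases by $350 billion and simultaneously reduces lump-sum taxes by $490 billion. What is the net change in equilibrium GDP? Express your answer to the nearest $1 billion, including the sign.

MPC = 1 − MPS = 1 − 0.264 = 0.736.
Expenditure multiplier = 1/(1 − c(1−t)) = 1/(1 − 0.736×0.77) = 1/0.43328 ≈ 2.308.
ΔG contributes k·ΔG = (+$350 billion) / 0.43328 ≈ +$807.8 billion.
ΔT of −$490 billion changes first-round spending by −c·ΔT = +$360.64 billion, contributing k·(−c·ΔT) = (+$360.64 billion) / 0.43328 ≈ +$832.3 billion.
Net ΔY = k(ΔG − c·ΔT) = (+$710.64 billion) / 0.43328 ≈ +$1,640 billion.

+$1,640 billion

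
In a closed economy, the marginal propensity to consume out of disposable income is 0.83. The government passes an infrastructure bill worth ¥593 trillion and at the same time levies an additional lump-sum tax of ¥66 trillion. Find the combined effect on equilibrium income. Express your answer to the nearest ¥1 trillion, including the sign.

Expenditure multiplier = 1/(1 − MPC) = 1/(1 − 0.83) = 1/0.17 ≈ 5.882.
ΔG contributes k·ΔG = (+¥593 trillion) / 0.17 ≈ +¥3,488.2 trillion.
ΔT of +¥66 trillion changes first-round spending by −c·ΔT = −¥54.78 trillion, contributing k·(−c·ΔT) = (−¥54.78 trillion) / 0.17 ≈ −¥322.2 trillion.
Net ΔY = k(ΔG − c·ΔT) = (+¥538.22 trillion) / 0.17 = +¥3,166 trillion.

+¥3,166 trillion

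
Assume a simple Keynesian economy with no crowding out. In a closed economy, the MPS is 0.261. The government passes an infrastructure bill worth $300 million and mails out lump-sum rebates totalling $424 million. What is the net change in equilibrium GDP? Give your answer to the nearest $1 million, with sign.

+$2,350 million

MPC = 1 − MPS = 1 − 0.261 = 0.739.
Expenditure multiplier = 1/(1 − MPC) = 1/(1 − 0.739) = 1/0.261 ≈ 3.831.
ΔG contributes k·ΔG = (+$300 million) / 0.261 ≈ +$1,149.4 million.
ΔT of −$424 million changes first-round spending by −c·ΔT = +$313.336 million, contributing k·(−c·ΔT) = (+$313.336 million) / 0.261 ≈ +$1,200.5 million.
Net ΔY = k(ΔG − c·ΔT) = (+$613.336 million) / 0.261 ≈ +$2,350 million.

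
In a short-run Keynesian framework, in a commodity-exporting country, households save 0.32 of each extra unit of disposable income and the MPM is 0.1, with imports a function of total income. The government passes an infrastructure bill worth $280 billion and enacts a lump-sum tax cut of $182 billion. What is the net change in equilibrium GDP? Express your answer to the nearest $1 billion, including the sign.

MPC = 1 − MPS = 1 − 0.32 = 0.68.
Expenditure multiplier = 1/(1 − c + m) = 1/(1 − 0.68 + 0.1) = 1/0.42 ≈ 2.381.
ΔG contributes k·ΔG = (+$280 billion) / 0.42 ≈ +$666.7 billion.
ΔT of −$182 billion changes first-round spending by −c·ΔT = +$123.76 billion, contributing k·(−c·ΔT) = (+$123.76 billion) / 0.42 ≈ +$294.7 billion.
Net ΔY = k(ΔG − c·ΔT) = (+$403.76 billion) / 0.42 ≈ +$961 billion.

+$961 billion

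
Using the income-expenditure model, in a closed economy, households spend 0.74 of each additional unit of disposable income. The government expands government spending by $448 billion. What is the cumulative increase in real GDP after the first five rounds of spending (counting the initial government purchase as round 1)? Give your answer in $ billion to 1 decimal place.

Round 1 adds ΔG = $448 billion; each later round is MPC = 0.74 times the previous.
After 5 rounds: 448 + 331.52 + 245.3248 + 181.540352 + 134.33986048 = ΔG·(1 − c^5)/(1 − c) = 448 × (1 − 0.2219006624)/0.26 ≈ $1,340.7 billion.

$1,340.7 billion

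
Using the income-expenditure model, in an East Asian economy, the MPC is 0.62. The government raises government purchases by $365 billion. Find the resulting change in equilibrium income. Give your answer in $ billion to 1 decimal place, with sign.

Expenditure multiplier = 1/(1 − MPC) = 1/(1 − 0.62) = 1/0.38 ≈ 2.632.
ΔY = k × ΔG = (+$365 billion) / 0.38 ≈ +$960.5 billion.

+$960.5 billion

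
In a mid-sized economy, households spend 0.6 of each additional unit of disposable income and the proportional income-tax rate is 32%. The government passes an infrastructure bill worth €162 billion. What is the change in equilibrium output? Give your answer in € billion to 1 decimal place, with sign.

Government-spending multiplier = 1/(1 − c(1−t)) = 1/(1 − 0.6×0.68) = 1/0.592 ≈ 1.689.
ΔY = k × ΔG = (+€162 billion) / 0.592 ≈ +€273.6 billion.

+€273.6 billion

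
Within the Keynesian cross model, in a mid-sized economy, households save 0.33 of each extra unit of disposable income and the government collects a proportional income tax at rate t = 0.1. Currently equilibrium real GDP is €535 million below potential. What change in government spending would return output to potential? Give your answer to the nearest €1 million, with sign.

MPC = 1 − MPS = 1 − 0.33 = 0.67.
Spending multiplier = 1/(1 − c(1−t)) = 1/(1 − 0.67×0.9) = 1/0.397 ≈ 2.519.
Need ΔY = +€535 million, so ΔG = ΔY/k = (+€535 million) × 0.397 ≈ +€212 million.
The government should increase government spending by €212 million.

+€212 million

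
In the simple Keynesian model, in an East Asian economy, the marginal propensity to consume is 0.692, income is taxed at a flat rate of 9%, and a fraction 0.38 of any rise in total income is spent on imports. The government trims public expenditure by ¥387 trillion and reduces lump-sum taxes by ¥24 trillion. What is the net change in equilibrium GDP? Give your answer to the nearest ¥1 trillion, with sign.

−¥494 trillion

Expenditure multiplier = 1/(1 − c(1−t) + m) = 1/(1 − 0.692×0.91 + 0.38) = 1/0.75028 ≈ 1.333.
ΔG contributes k·ΔG = (−¥387 trillion) / 0.75028 ≈ −¥515.8 trillion.
ΔT of −¥24 trillion changes first-round spending by −c·ΔT = +¥16.608 trillion, contributing k·(−c·ΔT) = (+¥16.608 trillion) / 0.75028 ≈ +¥22.1 trillion.
Net ΔY = k(ΔG − c·ΔT) = (−¥370.392 trillion) / 0.75028 ≈ −¥494 trillion.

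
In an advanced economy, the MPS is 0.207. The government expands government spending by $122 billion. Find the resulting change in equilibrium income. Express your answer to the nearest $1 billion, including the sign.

MPC = 1 − MPS = 1 − 0.207 = 0.793.
Spending multiplier = 1/(1 − MPC) = 1/(1 − 0.793) = 1/0.207 ≈ 4.831.
ΔY = k × ΔG = (+$122 billion) / 0.207 ≈ +$589 billion.

+$589 billion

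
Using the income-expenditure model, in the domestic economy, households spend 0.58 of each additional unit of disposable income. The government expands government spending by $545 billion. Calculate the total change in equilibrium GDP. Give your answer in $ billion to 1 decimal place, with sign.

+$1,297.6 billion

Spending multiplier = 1/(1 − MPC) = 1/(1 − 0.58) = 1/0.42 ≈ 2.381.
ΔY = k × ΔG = (+$545 billion) / 0.42 ≈ +$1,297.6 billion.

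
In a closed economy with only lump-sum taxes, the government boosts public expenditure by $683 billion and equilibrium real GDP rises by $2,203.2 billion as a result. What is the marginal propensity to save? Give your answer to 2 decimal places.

0.31

Implied spending multiplier k = ΔY/ΔG = 2,203.2/683 ≈ 3.2258.
Since k = 1/(1 − MPC), MPC = 1 − 1/k = 1 − ΔG/ΔY = 1 − 683/2,203.2 ≈ 0.69.
MPS = 1 − MPC = 0.31.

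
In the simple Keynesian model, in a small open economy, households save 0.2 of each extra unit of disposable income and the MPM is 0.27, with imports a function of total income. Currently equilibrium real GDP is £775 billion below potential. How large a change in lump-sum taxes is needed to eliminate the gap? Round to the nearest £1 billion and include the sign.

−£455 billion

MPC = 1 − MPS = 1 − 0.2 = 0.8.
Spending multiplier = 1/(1 − c + m) = 1/(1 − 0.8 + 0.27) = 1/0.47 ≈ 2.128.
Tax multiplier = −c·k = −0.8/0.47 ≈ −1.702. Need ΔY = +£775 billion, so ΔT = ΔY/(−c·k) = −(+£775 billion) × 0.47 / 0.8 ≈ −£455 billion.
The government should cut lump-sum taxes by £455 billion.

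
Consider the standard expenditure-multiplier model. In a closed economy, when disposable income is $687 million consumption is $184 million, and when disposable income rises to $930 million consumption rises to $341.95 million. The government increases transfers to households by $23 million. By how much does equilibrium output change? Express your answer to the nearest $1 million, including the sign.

+$43 million

MPC = ΔC/ΔYd = (341.95 − 184)/(930 − 687) = 157.95/243 = 0.65.
The transfer change shifts disposable income by +$23 million, so first-round consumption changes by c·ΔTR = 0.65 × (+$23 million) = +$14.95 million.
Expenditure multiplier = 1/(1 − MPC) = 1/(1 − 0.65) = 1/0.35 ≈ 2.857.
The transfer multiplier is c × k ≈ 1.857, so ΔY = k × (c·ΔTR) = (+$14.95 million) / 0.35 ≈ +$43 million.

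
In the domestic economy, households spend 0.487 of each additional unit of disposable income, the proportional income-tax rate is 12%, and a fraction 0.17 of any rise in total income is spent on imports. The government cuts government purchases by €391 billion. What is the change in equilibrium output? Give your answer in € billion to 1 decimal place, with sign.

Government-spending multiplier = 1/(1 − c(1−t) + m) = 1/(1 − 0.487×0.88 + 0.17) = 1/0.74144 ≈ 1.349.
ΔY = k × ΔG = (−€391 billion) / 0.74144 ≈ −€527.4 billion.

−€527.4 billion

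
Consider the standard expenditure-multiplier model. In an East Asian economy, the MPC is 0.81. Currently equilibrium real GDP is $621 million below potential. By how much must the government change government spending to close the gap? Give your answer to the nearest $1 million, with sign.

+$118 million

Spending multiplier = 1/(1 − MPC) = 1/(1 − 0.81) = 1/0.19 ≈ 5.263.
Need ΔY = +$621 million, so ΔG = ΔY/k = (+$621 million) × 0.19 ≈ +$118 million.
The government should increase government spending by $118 million.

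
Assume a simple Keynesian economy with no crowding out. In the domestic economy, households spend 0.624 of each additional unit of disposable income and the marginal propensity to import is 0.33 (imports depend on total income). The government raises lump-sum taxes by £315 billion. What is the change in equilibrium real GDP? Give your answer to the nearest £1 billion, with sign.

A lump-sum tax change of +£315 billion shifts disposable income by −£315 billion; first-round consumption changes by −c × ΔT = −0.624 × (+£315 billion) = −£196.56 billion.
Expenditure multiplier = 1/(1 − c + m) = 1/(1 − 0.624 + 0.33) = 1/0.706 ≈ 1.416.
The tax multiplier is −c × k ≈ −0.884, so ΔY = k × (−c·ΔT) = (−£196.56 billion) / 0.706 ≈ −£278 billion.

−£278 billion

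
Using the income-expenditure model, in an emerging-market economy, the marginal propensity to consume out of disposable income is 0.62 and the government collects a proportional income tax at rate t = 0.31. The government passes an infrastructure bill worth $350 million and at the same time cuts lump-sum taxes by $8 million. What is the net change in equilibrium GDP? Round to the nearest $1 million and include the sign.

+$620 million

Expenditure multiplier = 1/(1 − c(1−t)) = 1/(1 − 0.62×0.69) = 1/0.5722 ≈ 1.748.
ΔG contributes k·ΔG = (+$350 million) / 0.5722 ≈ +$611.7 million.
ΔT of −$8 million changes first-round spending by −c·ΔT = +$4.96 million, contributing k·(−c·ΔT) = (+$4.96 million) / 0.5722 ≈ +$8.7 million.
Net ΔY = k(ΔG − c·ΔT) = (+$354.96 million) / 0.5722 ≈ +$620 million.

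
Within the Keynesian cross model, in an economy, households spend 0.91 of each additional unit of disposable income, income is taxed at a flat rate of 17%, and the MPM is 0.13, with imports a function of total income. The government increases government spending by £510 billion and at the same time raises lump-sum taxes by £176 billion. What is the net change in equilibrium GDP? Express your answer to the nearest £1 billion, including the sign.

Expenditure multiplier = 1/(1 − c(1−t) + m) = 1/(1 − 0.91×0.83 + 0.13) = 1/0.3747 ≈ 2.669.
ΔG contributes k·ΔG = (+£510 billion) / 0.3747 ≈ +£1,361.1 billion.
ΔT of +£176 billion changes first-round spending by −c·ΔT = −£160.16 billion, contributing k·(−c·ΔT) = (−£160.16 billion) / 0.3747 ≈ −£427.4 billion.
Net ΔY = k(ΔG − c·ΔT) = (+£349.84 billion) / 0.3747 ≈ +£934 billion.

+£934 billion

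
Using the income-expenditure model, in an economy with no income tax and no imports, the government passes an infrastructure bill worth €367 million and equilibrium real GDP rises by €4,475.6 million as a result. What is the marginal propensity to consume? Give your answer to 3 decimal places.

Implied spending multiplier k = ΔY/ΔG = 4,475.6/367 ≈ 12.1951.
Since k = 1/(1 − MPC), MPC = 1 − 1/k = 1 − ΔG/ΔY = 1 − 367/4,475.6 ≈ 0.918.

0.918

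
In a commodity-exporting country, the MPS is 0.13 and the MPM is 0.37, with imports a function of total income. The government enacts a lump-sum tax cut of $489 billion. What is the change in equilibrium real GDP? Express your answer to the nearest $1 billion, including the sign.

MPC = 1 − MPS = 1 − 0.13 = 0.87.
A lump-sum tax change of −$489 billion shifts disposable income by +$489 billion; first-round consumption changes by −c × ΔT = −0.87 × (−$489 billion) = +$425.43 billion.
Expenditure multiplier = 1/(1 − c + m) = 1/(1 − 0.87 + 0.37) = 1/0.5 = 2.
The tax multiplier is −c × k = −1.74, so ΔY = k × (−c·ΔT) = (+$425.43 billion) / 0.5 ≈ +$851 billion.

+$851 billion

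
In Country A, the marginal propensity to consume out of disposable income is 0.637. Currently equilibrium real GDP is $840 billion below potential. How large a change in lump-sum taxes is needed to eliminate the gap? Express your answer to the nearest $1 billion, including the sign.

Spending multiplier = 1/(1 − MPC) = 1/(1 − 0.637) = 1/0.363 ≈ 2.755.
Tax multiplier = −c·k = −0.637/0.363 ≈ −1.755. Need ΔY = +$840 billion, so ΔT = ΔY/(−c·k) = −(+$840 billion) × 0.363 / 0.637 ≈ −$479 billion.
The government should cut lump-sum taxes by $479 billion.

−$479 billion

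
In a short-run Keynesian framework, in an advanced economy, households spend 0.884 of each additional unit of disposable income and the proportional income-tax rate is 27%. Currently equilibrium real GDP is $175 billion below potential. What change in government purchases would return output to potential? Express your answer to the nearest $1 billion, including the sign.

Spending multiplier = 1/(1 − c(1−t)) = 1/(1 − 0.884×0.73) = 1/0.35468 ≈ 2.819.
Need ΔY = +$175 billion, so ΔG = ΔY/k = (+$175 billion) × 0.35468 ≈ +$62 billion.
The government should increase government purchases by $62 billion.

+$62 billion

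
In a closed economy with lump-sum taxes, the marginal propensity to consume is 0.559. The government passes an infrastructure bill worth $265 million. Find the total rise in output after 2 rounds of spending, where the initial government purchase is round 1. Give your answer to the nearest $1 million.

$413 million

Round 1 adds ΔG = $265 million; each later round is MPC = 0.559 times the previous.
After 2 rounds: 265 + 148.135 = ΔG·(1 − c^2)/(1 − c) = 265 × (1 − 0.312481)/0.441 ≈ $413 million.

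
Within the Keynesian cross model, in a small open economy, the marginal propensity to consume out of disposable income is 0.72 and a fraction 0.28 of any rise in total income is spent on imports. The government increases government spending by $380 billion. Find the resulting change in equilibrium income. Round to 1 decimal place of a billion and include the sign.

Spending multiplier = 1/(1 − c + m) = 1/(1 − 0.72 + 0.28) = 1/0.56 ≈ 1.786.
ΔY = k × ΔG = (+$380 billion) / 0.56 ≈ +$678.6 billion.

+$678.6 billion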